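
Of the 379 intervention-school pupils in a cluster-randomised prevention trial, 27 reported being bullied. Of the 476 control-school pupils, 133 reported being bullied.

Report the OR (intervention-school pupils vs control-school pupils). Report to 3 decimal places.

OR = (27 × 343) / (352 × 133) = 9261/46816 ≈ 0.198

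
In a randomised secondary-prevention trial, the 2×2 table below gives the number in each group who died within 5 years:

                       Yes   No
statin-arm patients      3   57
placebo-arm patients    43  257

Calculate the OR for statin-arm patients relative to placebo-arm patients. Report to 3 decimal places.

OR = (3 × 257) / (57 × 43) = 771/2451 ≈ 0.315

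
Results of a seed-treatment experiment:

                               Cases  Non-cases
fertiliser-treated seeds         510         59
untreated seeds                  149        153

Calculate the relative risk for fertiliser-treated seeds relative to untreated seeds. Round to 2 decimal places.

risk, fertiliser-treated seeds = 510/569 = 0.8963
risk, untreated seeds = 149/302 = 0.4934
RR = 0.8963 / 0.4934 = 1.82

1.82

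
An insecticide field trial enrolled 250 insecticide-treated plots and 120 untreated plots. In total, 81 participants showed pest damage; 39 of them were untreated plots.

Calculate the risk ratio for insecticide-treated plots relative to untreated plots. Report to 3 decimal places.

insecticide-treated plots with the outcome: 81 − 39 = 42
insecticide-treated plots without the outcome: 250 − 42 = 208
untreated plots without the outcome: 120 − 39 = 81
risk, insecticide-treated plots = 42/250 = 0.1680
risk, untreated plots = 39/120 = 0.3250
RR = 0.1680 / 0.3250 = 0.517

0.517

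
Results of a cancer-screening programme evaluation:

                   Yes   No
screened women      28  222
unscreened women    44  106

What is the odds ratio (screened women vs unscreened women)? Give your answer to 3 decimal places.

OR = (28 × 106) / (222 × 44) = 2968/9768 ≈ 0.304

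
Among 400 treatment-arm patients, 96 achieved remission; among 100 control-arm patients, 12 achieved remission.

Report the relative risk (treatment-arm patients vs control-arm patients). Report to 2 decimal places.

2.00

risk, treatment-arm patients = 96/400 = 0.2400
risk, control-arm patients = 12/100 = 0.1200
RR = 0.2400 / 0.1200 = 2.00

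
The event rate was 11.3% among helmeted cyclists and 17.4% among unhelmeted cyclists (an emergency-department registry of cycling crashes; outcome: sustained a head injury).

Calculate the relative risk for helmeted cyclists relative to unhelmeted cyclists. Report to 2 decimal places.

RR = 0.1130 / 0.1740 = 0.65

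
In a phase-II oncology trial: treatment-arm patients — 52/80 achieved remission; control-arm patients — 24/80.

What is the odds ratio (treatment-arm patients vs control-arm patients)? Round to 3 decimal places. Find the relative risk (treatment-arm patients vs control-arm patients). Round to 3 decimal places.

OR = 4.333; RR = 2.167

odds, treatment-arm patients = 52/28 = 1.8571
odds, control-arm patients = 24/56 = 0.4286
OR = 1.8571 / 0.4286 = 4.333
risk, treatment-arm patients = 52/80 = 0.6500
risk, control-arm patients = 24/80 = 0.3000
RR = 0.6500 / 0.3000 = 2.167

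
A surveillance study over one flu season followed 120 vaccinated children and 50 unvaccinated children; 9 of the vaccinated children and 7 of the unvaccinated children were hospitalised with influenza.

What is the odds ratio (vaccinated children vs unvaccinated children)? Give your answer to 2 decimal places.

odds, vaccinated children = 9/111 = 0.0811
odds, unvaccinated children = 7/43 = 0.1628
OR = 0.0811 / 0.1628 = 0.50

OR ≈ 0.50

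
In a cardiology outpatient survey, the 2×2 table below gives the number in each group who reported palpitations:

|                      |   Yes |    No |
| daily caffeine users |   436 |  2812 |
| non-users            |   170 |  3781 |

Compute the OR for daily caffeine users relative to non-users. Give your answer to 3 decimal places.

OR = (436 × 3781) / (2812 × 170) = 1648516/478040 ≈ 3.448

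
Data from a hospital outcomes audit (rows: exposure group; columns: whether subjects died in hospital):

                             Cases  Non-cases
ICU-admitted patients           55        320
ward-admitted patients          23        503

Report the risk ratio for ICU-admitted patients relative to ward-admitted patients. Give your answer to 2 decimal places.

risk, ICU-admitted patients = 55/375 = 0.14667
risk, ward-admitted patients = 23/526 = 0.04373
RR = 0.14667 / 0.04373 = 3.35

3.35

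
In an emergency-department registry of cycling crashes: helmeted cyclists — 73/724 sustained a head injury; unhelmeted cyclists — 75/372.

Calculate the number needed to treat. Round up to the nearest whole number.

risk, helmeted cyclists = 73/724 = 0.100829
risk, unhelmeted cyclists = 75/372 = 0.201613
absolute risk difference = 0.100784
1 / 0.100784 = 9.922 → round up → 10

10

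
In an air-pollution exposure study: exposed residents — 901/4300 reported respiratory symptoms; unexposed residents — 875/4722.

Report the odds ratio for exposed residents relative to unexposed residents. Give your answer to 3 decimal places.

OR = (901 × 3847) / (3399 × 875) = 3466147/2974125 ≈ 1.165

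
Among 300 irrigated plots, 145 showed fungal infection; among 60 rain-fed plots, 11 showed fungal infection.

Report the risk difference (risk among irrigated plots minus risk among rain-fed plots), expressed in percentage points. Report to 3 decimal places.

risk, irrigated plots = 145/300 = 0.4833
risk, rain-fed plots = 11/60 = 0.1833
risk difference = 0.4833 − 0.1833 = 0.3000 → 30.000 percentage points

30.000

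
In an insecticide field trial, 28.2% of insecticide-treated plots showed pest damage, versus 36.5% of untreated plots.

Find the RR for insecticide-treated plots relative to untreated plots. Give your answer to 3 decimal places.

RR = 0.2820 / 0.3650 = 0.773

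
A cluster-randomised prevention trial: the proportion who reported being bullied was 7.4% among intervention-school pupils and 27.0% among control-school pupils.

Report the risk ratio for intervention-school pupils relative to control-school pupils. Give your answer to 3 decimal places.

RR = 0.0740 / 0.2700 = 0.274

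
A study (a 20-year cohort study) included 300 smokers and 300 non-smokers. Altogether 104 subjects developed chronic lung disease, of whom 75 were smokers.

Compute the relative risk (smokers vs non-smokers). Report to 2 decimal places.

2.59

smokers without the outcome: 300 − 75 = 225
non-smokers with the outcome: 104 − 75 = 29
non-smokers without the outcome: 300 − 29 = 271
risk, smokers = 75/300 = 0.2500
risk, non-smokers = 29/300 = 0.0967
RR = 0.2500 / 0.0967 = 2.59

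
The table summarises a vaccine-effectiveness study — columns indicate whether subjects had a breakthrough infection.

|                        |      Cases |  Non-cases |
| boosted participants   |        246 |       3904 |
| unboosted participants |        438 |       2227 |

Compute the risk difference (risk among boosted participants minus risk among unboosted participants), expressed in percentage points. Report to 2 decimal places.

risk, boosted participants = 246/4150 = 0.0593
risk, unboosted participants = 438/2665 = 0.1644
risk difference = 0.0593 − 0.1644 = -0.1051 → -10.51 percentage points

RD: -10.51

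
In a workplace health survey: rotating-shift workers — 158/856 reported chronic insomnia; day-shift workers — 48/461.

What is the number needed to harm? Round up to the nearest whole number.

NNH: 13

risk, rotating-shift workers = 158/856 = 0.184579
risk, day-shift workers = 48/461 = 0.104121
absolute risk difference = 0.080458
1 / 0.080458 = 12.429 → round up → 13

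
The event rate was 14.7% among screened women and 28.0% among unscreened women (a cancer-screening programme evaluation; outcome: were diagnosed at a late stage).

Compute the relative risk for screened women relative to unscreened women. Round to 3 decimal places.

RR = 0.1470 / 0.2800 = 0.525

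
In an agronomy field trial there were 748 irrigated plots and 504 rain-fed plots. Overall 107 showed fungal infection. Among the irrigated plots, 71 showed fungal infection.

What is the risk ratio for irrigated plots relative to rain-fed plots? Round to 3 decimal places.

irrigated plots without the outcome: 748 − 71 = 677
rain-fed plots with the outcome: 107 − 71 = 36
rain-fed plots without the outcome: 504 − 36 = 468
risk, irrigated plots = 71/748 = 0.0949
risk, rain-fed plots = 36/504 = 0.0714
RR = 0.0949 / 0.0714 = 1.329

RR = 1.329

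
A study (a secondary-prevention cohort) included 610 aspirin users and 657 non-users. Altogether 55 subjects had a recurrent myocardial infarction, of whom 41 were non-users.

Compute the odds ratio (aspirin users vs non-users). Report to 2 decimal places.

aspirin users with the outcome: 55 − 41 = 14
aspirin users without the outcome: 610 − 14 = 596
non-users without the outcome: 657 − 41 = 616
odds, aspirin users = 14/596 = 0.02349
odds, non-users = 41/616 = 0.06656
OR = 0.02349 / 0.06656 = 0.35

0.35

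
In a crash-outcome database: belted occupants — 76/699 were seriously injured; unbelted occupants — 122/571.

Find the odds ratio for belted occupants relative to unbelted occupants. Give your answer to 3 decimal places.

OR: 0.449

odds, belted occupants = 76/623 = 0.1220
odds, unbelted occupants = 122/449 = 0.2717
OR = 0.1220 / 0.2717 = 0.449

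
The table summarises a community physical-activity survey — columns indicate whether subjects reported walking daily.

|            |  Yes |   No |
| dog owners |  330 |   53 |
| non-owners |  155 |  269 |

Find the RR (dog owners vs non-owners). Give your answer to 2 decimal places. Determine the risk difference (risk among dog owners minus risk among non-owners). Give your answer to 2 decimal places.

RR = 2.36; RD = 0.50

risk, dog owners = 330/383 = 0.8616
risk, non-owners = 155/424 = 0.3656
RR = 0.8616 / 0.3656 = 2.36
risk difference = 0.8616 − 0.3656 = 0.50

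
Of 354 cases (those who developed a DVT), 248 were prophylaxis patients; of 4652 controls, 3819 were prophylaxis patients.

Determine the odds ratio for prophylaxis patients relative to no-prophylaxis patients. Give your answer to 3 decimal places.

OR = (248 × 833) / (3819 × 106) = 206584/404814 ≈ 0.510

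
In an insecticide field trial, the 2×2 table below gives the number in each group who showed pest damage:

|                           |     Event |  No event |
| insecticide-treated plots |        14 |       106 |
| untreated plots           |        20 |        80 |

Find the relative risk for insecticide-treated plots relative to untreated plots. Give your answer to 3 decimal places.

risk, insecticide-treated plots = 14/120 = 0.1167
risk, untreated plots = 20/100 = 0.2000
RR = 0.1167 / 0.2000 = 0.583

0.583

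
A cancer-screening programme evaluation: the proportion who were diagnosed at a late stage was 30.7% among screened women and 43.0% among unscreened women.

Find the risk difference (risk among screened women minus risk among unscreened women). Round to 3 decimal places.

risk difference = 0.3070 − 0.4300 = -0.123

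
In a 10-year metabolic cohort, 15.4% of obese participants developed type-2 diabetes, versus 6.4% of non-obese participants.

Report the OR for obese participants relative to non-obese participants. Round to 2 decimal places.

odds, obese participants = 0.1540/0.8460 = 0.1820
odds, non-obese participants = 0.0640/0.9360 = 0.0684
OR = 0.1820 / 0.0684 = 2.66

2.66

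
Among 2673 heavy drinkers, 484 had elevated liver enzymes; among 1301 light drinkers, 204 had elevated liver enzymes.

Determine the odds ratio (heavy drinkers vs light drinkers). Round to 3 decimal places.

OR = (484 × 1097) / (2189 × 204) = 530948/446556 ≈ 1.189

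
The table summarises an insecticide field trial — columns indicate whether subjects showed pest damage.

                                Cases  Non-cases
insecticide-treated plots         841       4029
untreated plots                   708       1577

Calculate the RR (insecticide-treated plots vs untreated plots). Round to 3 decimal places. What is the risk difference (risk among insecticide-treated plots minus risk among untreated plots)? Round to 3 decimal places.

RR = 0.557; RD = -0.137

risk, insecticide-treated plots = 841/4870 = 0.1727
risk, untreated plots = 708/2285 = 0.3098
RR = 0.1727 / 0.3098 = 0.557
risk difference = 0.1727 − 0.3098 = -0.137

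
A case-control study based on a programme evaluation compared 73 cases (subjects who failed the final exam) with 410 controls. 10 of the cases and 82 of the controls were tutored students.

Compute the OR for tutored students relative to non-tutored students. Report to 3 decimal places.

odds, tutored students = 10/82 = 0.1220
odds, non-tutored students = 63/328 = 0.1921
OR = 0.1220 / 0.1921 = 0.635

0.635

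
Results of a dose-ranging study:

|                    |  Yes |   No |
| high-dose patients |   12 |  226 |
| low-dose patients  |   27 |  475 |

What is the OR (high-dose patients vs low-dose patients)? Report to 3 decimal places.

OR = (12 × 475) / (226 × 27) = 5700/6102 ≈ 0.934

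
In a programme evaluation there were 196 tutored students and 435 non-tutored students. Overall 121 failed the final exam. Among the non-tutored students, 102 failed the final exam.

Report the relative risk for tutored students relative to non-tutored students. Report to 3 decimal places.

tutored students with the outcome: 121 − 102 = 19
tutored students without the outcome: 196 − 19 = 177
non-tutored students without the outcome: 435 − 102 = 333
risk, tutored students = 19/196 = 0.0969
risk, non-tutored students = 102/435 = 0.2345
RR = 0.0969 / 0.2345 = 0.413

0.413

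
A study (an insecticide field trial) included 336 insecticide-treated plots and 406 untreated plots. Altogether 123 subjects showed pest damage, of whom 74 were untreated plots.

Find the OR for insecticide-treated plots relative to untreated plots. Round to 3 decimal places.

OR ≈ 0.766

insecticide-treated plots with the outcome: 123 − 74 = 49
insecticide-treated plots without the outcome: 336 − 49 = 287
untreated plots without the outcome: 406 − 74 = 332
OR = (49 × 332) / (287 × 74) = 16268/21238 ≈ 0.766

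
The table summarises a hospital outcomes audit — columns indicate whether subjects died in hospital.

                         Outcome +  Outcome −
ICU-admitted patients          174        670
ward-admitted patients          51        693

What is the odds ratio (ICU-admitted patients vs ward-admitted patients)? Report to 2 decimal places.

OR: 3.53

odds, ICU-admitted patients = 174/670 = 0.2597
odds, ward-admitted patients = 51/693 = 0.0736
OR = 0.2597 / 0.0736 = 3.53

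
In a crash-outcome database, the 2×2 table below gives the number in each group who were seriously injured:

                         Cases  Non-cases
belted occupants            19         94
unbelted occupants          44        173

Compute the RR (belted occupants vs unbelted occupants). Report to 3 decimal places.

RR = 0.829

risk, belted occupants = 19/113 = 0.1681
risk, unbelted occupants = 44/217 = 0.2028
RR = 0.1681 / 0.2028 = 0.829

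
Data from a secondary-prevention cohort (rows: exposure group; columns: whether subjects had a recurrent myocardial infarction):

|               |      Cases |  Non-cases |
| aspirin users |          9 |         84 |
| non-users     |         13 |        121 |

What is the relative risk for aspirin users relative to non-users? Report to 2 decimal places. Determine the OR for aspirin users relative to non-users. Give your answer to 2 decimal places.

risk, aspirin users = 9/93 = 0.0968
risk, non-users = 13/134 = 0.0970
RR = 0.0968 / 0.0970 = 1.00
odds, aspirin users = 9/84 = 0.1071
odds, non-users = 13/121 = 0.1074
OR = 0.1071 / 0.1074 = 1.00

RR = 1.00; OR = 1.00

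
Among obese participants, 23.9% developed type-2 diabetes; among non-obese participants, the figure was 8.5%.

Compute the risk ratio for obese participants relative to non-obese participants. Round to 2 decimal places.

RR = 0.2390 / 0.0850 = 2.81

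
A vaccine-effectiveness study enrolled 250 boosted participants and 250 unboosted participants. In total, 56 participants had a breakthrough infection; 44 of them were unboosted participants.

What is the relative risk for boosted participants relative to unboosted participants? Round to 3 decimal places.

0.273

boosted participants with the outcome: 56 − 44 = 12
boosted participants without the outcome: 250 − 12 = 238
unboosted participants without the outcome: 250 − 44 = 206
risk, boosted participants = 12/250 = 0.04800
risk, unboosted participants = 44/250 = 0.17600
RR = 0.04800 / 0.17600 = 0.273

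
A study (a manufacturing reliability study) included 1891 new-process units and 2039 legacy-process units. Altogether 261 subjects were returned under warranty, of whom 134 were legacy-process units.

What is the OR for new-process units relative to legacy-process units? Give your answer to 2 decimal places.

OR = 1.02

new-process units with the outcome: 261 − 134 = 127
new-process units without the outcome: 1891 − 127 = 1764
legacy-process units without the outcome: 2039 − 134 = 1905
odds, new-process units = 127/1764 = 0.0720
odds, legacy-process units = 134/1905 = 0.0703
OR = 0.0720 / 0.0703 = 1.02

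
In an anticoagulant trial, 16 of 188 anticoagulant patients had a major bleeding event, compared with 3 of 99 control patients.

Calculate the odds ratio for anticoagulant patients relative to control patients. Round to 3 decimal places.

odds, anticoagulant patients = 16/172 = 0.09302
odds, control patients = 3/96 = 0.03125
OR = 0.09302 / 0.03125 = 2.977

OR ≈ 2.977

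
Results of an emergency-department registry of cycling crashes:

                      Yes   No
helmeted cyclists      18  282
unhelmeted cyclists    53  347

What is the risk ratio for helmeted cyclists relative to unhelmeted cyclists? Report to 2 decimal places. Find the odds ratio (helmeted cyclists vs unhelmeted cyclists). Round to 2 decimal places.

risk, helmeted cyclists = 18/300 = 0.0600
risk, unhelmeted cyclists = 53/400 = 0.1325
RR = 0.0600 / 0.1325 = 0.45
odds, helmeted cyclists = 18/282 = 0.0638
odds, unhelmeted cyclists = 53/347 = 0.1527
OR = 0.0638 / 0.1527 = 0.42

RR = 0.45; OR = 0.42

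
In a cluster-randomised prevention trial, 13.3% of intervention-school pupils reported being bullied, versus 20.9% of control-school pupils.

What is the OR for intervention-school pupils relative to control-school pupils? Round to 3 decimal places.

0.581

odds, intervention-school pupils = 0.1330/0.8670 = 0.1534
odds, control-school pupils = 0.2090/0.7910 = 0.2642
OR = 0.1534 / 0.2642 = 0.581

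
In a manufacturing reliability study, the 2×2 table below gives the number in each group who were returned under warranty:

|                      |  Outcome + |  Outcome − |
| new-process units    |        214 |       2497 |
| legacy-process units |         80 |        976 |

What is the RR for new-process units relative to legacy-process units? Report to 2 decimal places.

RR ≈ 1.04

risk, new-process units = 214/2711 = 0.0789
risk, legacy-process units = 80/1056 = 0.0758
RR = 0.0789 / 0.0758 = 1.04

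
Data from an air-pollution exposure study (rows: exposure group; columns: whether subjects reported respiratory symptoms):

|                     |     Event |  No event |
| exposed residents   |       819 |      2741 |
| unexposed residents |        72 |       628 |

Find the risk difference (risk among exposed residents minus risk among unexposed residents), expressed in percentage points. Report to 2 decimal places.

risk, exposed residents = 819/3560 = 0.2301
risk, unexposed residents = 72/700 = 0.1029
risk difference = 0.2301 − 0.1029 = 0.1272 → 12.72 percentage points

RD ≈ 12.72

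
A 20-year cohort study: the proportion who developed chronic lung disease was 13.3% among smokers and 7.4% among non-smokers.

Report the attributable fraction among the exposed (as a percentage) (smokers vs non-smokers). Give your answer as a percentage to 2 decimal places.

AR% = (0.1330 − 0.0740) / 0.1330 = 0.4436 → 44.36%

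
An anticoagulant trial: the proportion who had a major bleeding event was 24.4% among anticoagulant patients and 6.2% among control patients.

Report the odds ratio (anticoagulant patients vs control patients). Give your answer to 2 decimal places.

odds, anticoagulant patients = 0.2440/0.7560 = 0.3228
odds, control patients = 0.0620/0.9380 = 0.0661
OR = 0.3228 / 0.0661 = 4.88

4.88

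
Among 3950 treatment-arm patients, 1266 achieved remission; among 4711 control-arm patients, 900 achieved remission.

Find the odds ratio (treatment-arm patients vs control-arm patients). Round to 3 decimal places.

odds, treatment-arm patients = 1266/2684 = 0.4717
odds, control-arm patients = 900/3811 = 0.2362
OR = 0.4717 / 0.2362 = 1.997

OR = 1.997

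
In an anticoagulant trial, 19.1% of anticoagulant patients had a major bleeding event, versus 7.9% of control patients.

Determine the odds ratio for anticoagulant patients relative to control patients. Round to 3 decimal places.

OR = 2.752

odds, anticoagulant patients = 0.1910/0.8090 = 0.2361
odds, control patients = 0.0790/0.9210 = 0.0858
OR = 0.2361 / 0.0858 = 2.752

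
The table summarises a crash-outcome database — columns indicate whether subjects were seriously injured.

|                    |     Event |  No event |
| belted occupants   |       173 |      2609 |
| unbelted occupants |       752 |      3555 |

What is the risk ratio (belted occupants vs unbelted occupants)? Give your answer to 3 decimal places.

risk, belted occupants = 173/2782 = 0.0622
risk, unbelted occupants = 752/4307 = 0.1746
RR = 0.0622 / 0.1746 = 0.356

RR = 0.356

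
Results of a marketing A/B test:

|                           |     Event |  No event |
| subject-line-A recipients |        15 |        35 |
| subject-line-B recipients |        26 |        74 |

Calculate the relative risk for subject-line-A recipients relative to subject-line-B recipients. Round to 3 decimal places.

RR: 1.154

risk, subject-line-A recipients = 15/50 = 0.3000
risk, subject-line-B recipients = 26/100 = 0.2600
RR = 0.3000 / 0.2600 = 1.154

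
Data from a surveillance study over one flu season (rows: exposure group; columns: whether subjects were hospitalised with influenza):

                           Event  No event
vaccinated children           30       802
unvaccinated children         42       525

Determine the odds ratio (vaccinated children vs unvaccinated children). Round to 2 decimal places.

OR = (30 × 525) / (802 × 42) = 15750/33684 ≈ 0.47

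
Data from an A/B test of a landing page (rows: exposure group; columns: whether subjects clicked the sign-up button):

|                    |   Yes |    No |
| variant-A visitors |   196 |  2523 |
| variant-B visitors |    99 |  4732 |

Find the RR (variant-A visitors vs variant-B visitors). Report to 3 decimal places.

RR ≈ 3.518

risk, variant-A visitors = 196/2719 = 0.07209
risk, variant-B visitors = 99/4831 = 0.02049
RR = 0.07209 / 0.02049 = 3.518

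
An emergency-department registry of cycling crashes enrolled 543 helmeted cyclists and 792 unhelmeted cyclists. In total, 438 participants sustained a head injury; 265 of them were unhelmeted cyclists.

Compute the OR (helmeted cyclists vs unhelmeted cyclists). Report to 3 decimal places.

OR = 0.930

helmeted cyclists with the outcome: 438 − 265 = 173
helmeted cyclists without the outcome: 543 − 173 = 370
unhelmeted cyclists without the outcome: 792 − 265 = 527
odds, helmeted cyclists = 173/370 = 0.4676
odds, unhelmeted cyclists = 265/527 = 0.5028
OR = 0.4676 / 0.5028 = 0.930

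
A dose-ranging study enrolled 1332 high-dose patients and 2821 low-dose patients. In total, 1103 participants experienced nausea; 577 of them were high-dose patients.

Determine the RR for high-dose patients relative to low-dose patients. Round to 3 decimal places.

RR ≈ 2.323

high-dose patients without the outcome: 1332 − 577 = 755
low-dose patients with the outcome: 1103 − 577 = 526
low-dose patients without the outcome: 2821 − 526 = 2295
risk, high-dose patients = 577/1332 = 0.4332
risk, low-dose patients = 526/2821 = 0.1865
RR = 0.4332 / 0.1865 = 2.323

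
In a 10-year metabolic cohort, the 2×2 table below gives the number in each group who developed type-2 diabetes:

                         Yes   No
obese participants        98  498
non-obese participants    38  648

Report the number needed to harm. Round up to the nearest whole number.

NNH = 10

risk, obese participants = 98/596 = 0.164430
risk, non-obese participants = 38/686 = 0.055394
absolute risk difference = 0.109036
1 / 0.109036 = 9.171 → round up → 10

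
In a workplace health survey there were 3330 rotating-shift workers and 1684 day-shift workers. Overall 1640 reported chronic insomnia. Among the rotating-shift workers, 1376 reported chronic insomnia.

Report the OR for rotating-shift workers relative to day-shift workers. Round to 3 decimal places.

rotating-shift workers without the outcome: 3330 − 1376 = 1954
day-shift workers with the outcome: 1640 − 1376 = 264
day-shift workers without the outcome: 1684 − 264 = 1420
OR = (1376 × 1420) / (1954 × 264) = 1953920/515856 ≈ 3.788

OR ≈ 3.788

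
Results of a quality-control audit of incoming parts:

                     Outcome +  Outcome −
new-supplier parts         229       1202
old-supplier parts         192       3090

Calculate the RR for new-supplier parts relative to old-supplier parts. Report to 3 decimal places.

risk, new-supplier parts = 229/1431 = 0.1600
risk, old-supplier parts = 192/3282 = 0.0585
RR = 0.1600 / 0.0585 = 2.735

RR = 2.735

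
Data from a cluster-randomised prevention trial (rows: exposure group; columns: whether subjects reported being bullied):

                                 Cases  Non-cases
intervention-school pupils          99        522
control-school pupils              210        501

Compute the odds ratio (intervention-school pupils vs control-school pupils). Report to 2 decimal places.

OR = (99 × 501) / (522 × 210) = 49599/109620 ≈ 0.45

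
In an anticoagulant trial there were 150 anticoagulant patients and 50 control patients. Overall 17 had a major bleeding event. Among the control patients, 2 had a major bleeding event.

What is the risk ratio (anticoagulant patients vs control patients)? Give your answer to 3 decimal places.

anticoagulant patients with the outcome: 17 − 2 = 15
anticoagulant patients without the outcome: 150 − 15 = 135
control patients without the outcome: 50 − 2 = 48
risk, anticoagulant patients = 15/150 = 0.10000
risk, control patients = 2/50 = 0.04000
RR = 0.10000 / 0.04000 = 2.500

RR: 2.500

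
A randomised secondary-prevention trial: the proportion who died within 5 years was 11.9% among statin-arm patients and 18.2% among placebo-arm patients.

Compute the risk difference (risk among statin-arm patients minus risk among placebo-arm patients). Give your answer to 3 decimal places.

risk difference = 0.1190 − 0.1820 = -0.063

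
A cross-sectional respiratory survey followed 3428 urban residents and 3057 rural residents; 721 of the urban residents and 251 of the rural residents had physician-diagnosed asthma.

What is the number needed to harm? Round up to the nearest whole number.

risk, urban residents = 721/3428 = 0.210327
risk, rural residents = 251/3057 = 0.082107
absolute risk difference = 0.128220
1 / 0.128220 = 7.799 → round up → 8

8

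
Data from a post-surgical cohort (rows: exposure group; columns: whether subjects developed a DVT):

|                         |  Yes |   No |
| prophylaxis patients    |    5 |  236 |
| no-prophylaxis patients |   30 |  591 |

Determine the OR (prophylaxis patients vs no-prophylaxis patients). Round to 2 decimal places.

OR = (5 × 591) / (236 × 30) = 2955/7080 ≈ 0.42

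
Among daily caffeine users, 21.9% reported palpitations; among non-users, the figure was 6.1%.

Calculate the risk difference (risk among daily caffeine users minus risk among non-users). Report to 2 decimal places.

risk difference = 0.2190 − 0.0610 = 0.16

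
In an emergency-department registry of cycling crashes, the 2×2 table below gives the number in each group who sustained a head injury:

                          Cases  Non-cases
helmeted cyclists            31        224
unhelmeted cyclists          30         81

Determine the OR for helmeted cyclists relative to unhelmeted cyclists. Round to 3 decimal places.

OR = (31 × 81) / (224 × 30) = 2511/6720 ≈ 0.374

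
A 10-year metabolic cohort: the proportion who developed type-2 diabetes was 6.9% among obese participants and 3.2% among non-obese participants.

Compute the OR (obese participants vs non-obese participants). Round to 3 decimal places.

OR = 2.242

odds, obese participants = 0.06900/0.93100 = 0.07411
odds, non-obese participants = 0.03200/0.96800 = 0.03306
OR = 0.07411 / 0.03306 = 2.242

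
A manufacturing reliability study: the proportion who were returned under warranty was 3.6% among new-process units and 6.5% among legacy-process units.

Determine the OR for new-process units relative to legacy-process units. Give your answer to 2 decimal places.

odds, new-process units = 0.03600/0.96400 = 0.03734
odds, legacy-process units = 0.06500/0.93500 = 0.06952
OR = 0.03734 / 0.06952 = 0.54

0.54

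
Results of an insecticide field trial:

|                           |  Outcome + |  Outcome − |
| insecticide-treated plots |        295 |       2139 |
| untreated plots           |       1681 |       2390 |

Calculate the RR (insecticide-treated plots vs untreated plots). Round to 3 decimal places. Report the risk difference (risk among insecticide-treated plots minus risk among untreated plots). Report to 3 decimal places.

RR = 0.294; RD = -0.292

risk, insecticide-treated plots = 295/2434 = 0.1212
risk, untreated plots = 1681/4071 = 0.4129
RR = 0.1212 / 0.4129 = 0.294
risk difference = 0.1212 − 0.4129 = -0.292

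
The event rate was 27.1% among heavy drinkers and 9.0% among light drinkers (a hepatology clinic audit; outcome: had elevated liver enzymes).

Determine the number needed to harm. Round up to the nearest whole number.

NNH = 6

absolute risk difference = 0.181000
1 / 0.181000 = 5.525 → round up → 6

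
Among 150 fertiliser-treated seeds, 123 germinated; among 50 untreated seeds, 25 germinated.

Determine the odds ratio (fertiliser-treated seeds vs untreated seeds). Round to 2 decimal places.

odds, fertiliser-treated seeds = 123/27 = 4.5556
odds, untreated seeds = 25/25 = 1.0000
OR = 4.5556 / 1.0000 = 4.56

OR ≈ 4.56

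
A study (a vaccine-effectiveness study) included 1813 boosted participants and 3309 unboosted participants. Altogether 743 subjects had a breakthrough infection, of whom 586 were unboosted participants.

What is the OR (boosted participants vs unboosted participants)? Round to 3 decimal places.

OR ≈ 0.441

boosted participants with the outcome: 743 − 586 = 157
boosted participants without the outcome: 1813 − 157 = 1656
unboosted participants without the outcome: 3309 − 586 = 2723
odds, boosted participants = 157/1656 = 0.0948
odds, unboosted participants = 586/2723 = 0.2152
OR = 0.0948 / 0.2152 = 0.441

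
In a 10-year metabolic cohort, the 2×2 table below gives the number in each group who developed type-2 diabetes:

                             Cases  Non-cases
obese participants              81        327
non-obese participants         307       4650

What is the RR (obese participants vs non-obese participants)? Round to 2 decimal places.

RR = 3.21

risk, obese participants = 81/408 = 0.1985
risk, non-obese participants = 307/4957 = 0.0619
RR = 0.1985 / 0.0619 = 3.21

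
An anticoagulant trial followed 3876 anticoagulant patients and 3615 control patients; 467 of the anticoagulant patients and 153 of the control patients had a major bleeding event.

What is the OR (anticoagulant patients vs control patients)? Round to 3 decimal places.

OR: 3.100

odds, anticoagulant patients = 467/3409 = 0.13699
odds, control patients = 153/3462 = 0.04419
OR = 0.13699 / 0.04419 = 3.100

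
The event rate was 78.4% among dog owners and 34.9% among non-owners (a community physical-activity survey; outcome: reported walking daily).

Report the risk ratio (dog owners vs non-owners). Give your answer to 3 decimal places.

RR = 0.7840 / 0.3490 = 2.246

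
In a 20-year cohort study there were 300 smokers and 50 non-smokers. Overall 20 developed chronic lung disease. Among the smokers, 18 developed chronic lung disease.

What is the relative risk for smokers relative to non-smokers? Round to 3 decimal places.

RR: 1.500

smokers without the outcome: 300 − 18 = 282
non-smokers with the outcome: 20 − 18 = 2
non-smokers without the outcome: 50 − 2 = 48
risk, smokers = 18/300 = 0.06000
risk, non-smokers = 2/50 = 0.04000
RR = 0.06000 / 0.04000 = 1.500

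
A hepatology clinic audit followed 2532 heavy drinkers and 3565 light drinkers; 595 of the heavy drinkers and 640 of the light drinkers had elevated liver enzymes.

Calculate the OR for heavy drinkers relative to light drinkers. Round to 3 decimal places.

1.404

odds, heavy drinkers = 595/1937 = 0.3072
odds, light drinkers = 640/2925 = 0.2188
OR = 0.3072 / 0.2188 = 1.404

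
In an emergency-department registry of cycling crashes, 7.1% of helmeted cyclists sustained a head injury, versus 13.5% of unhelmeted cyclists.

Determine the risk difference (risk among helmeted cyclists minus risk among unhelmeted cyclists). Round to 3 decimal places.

risk difference = 0.0710 − 0.1350 = -0.064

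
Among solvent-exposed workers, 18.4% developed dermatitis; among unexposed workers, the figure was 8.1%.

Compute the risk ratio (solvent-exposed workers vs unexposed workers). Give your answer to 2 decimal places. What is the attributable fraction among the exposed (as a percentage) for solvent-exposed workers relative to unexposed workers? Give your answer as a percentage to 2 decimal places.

RR = 0.1840 / 0.0810 = 2.27
AR% = (0.1840 − 0.0810) / 0.1840 = 0.5598 → 55.98%

RR = 2.27; AR% = 55.98%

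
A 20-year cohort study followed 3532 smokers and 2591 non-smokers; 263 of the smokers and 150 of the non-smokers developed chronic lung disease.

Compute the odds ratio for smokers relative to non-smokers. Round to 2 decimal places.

OR = (263 × 2441) / (3269 × 150) = 641983/490350 ≈ 1.31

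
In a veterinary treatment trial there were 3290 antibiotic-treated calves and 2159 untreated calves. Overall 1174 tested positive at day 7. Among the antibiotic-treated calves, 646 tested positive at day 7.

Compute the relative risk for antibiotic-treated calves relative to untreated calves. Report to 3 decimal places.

antibiotic-treated calves without the outcome: 3290 − 646 = 2644
untreated calves with the outcome: 1174 − 646 = 528
untreated calves without the outcome: 2159 − 528 = 1631
risk, antibiotic-treated calves = 646/3290 = 0.1964
risk, untreated calves = 528/2159 = 0.2446
RR = 0.1964 / 0.2446 = 0.803

RR: 0.803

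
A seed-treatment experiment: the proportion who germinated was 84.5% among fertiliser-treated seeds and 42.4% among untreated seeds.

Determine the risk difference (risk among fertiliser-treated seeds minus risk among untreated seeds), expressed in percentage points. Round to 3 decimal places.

risk difference = 0.8450 − 0.4240 = 0.4210 → 42.100 percentage points

RD = 42.100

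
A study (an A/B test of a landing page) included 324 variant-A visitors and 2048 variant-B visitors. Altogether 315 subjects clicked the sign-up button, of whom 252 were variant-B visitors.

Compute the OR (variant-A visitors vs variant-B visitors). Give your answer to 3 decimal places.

variant-A visitors with the outcome: 315 − 252 = 63
variant-A visitors without the outcome: 324 − 63 = 261
variant-B visitors without the outcome: 2048 − 252 = 1796
OR = (63 × 1796) / (261 × 252) = 113148/65772 ≈ 1.720

1.720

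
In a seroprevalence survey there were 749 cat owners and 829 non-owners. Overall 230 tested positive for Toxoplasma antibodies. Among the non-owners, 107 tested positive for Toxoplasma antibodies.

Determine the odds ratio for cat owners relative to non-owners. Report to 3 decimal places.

cat owners with the outcome: 230 − 107 = 123
cat owners without the outcome: 749 − 123 = 626
non-owners without the outcome: 829 − 107 = 722
OR = (123 × 722) / (626 × 107) = 88806/66982 ≈ 1.326

1.326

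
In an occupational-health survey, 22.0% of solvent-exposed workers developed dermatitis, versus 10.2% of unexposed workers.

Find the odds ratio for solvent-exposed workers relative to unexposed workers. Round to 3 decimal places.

OR ≈ 2.483

odds, solvent-exposed workers = 0.2200/0.7800 = 0.2821
odds, unexposed workers = 0.1020/0.8980 = 0.1136
OR = 0.2821 / 0.1136 = 2.483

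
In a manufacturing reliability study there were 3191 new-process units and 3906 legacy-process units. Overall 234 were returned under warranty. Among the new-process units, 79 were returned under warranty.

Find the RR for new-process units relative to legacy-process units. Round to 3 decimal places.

RR: 0.624

new-process units without the outcome: 3191 − 79 = 3112
legacy-process units with the outcome: 234 − 79 = 155
legacy-process units without the outcome: 3906 − 155 = 3751
risk, new-process units = 79/3191 = 0.02476
risk, legacy-process units = 155/3906 = 0.03968
RR = 0.02476 / 0.03968 = 0.624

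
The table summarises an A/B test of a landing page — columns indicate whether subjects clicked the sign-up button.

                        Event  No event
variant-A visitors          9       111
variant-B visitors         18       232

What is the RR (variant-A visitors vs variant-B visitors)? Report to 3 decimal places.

risk, variant-A visitors = 9/120 = 0.0750
risk, variant-B visitors = 18/250 = 0.0720
RR = 0.0750 / 0.0720 = 1.042

RR = 1.042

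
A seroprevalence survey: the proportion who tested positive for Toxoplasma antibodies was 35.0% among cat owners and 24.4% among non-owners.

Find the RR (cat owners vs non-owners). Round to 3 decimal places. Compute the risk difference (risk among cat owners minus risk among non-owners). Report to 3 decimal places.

RR = 0.3500 / 0.2440 = 1.434
risk difference = 0.3500 − 0.2440 = 0.106

RR = 1.434; RD = 0.106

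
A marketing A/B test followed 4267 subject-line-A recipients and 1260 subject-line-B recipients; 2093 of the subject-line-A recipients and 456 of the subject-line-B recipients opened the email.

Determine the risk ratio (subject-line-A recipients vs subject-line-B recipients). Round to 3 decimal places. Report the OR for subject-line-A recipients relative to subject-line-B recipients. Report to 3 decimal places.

risk, subject-line-A recipients = 2093/4267 = 0.4905
risk, subject-line-B recipients = 456/1260 = 0.3619
RR = 0.4905 / 0.3619 = 1.355
odds, subject-line-A recipients = 2093/2174 = 0.9627
odds, subject-line-B recipients = 456/804 = 0.5672
OR = 0.9627 / 0.5672 = 1.697

RR = 1.355; OR = 1.697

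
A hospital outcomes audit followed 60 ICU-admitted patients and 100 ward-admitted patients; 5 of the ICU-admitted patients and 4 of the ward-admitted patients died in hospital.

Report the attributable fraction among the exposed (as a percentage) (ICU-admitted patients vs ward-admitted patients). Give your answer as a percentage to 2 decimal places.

AR%: 52.00%

risk, ICU-admitted patients = 5/60 = 0.08333
risk, ward-admitted patients = 4/100 = 0.04000
AR% = (0.08333 − 0.04000) / 0.08333 = 0.5200 → 52.00%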